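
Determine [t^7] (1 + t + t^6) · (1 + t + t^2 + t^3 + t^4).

1

(1 + t + t^6) has coefficients 1,1,0,0,0,0,1 for degrees 0…6.
(1 + t + t^2 + t^3 + t^4) has coefficients 1,1,1,1,1,0,0,0 for degrees 0…7.
[t^7] = 1·0 + 1·0 + 1·1 = 1.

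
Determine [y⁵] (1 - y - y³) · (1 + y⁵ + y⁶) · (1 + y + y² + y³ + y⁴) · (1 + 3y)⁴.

(1 - y - y³) has coefficients 1,-1,0,-1 for degrees 0…3.
(1 + y⁵ + y⁶) has coefficients 1,0,0,0,0,1 for degrees 0…5.
Multiplying by (1 + y + y² + y³ + y⁴) gives running coefficients 1,1,1,1,1,1 for degrees 0…5.
Finally multiplying by (1 + 3y)⁴, the product of all factors after the first has coefficients 1,13,67,175,256,256 for degrees 0…5.
[y⁵] = 1·256 − 1·256 − 1·67 = -67.

-67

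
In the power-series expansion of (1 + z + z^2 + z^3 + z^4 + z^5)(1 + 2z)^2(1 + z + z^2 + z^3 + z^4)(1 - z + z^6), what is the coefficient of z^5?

(1 + z + z^2 + z^3 + z^4 + z^5) has coefficients 1,1,1,1,1,1 for degrees 0…5.
(1 + 2z)^2 has coefficients 1,4,4,0,0,0 for degrees 0…5.
Multiplying by (1 + z + z^2 + z^3 + z^4) gives running coefficients 1,5,9,9,9,8 for degrees 0…5.
Finally multiplying by (1 - z + z^6), the product of all factors after the first has coefficients 1,4,4,0,0,-1 for degrees 0…5.
[z^5] = 1·(-1) + 1·0 + 1·0 + 1·4 + 1·4 + 1·1 = 8.

8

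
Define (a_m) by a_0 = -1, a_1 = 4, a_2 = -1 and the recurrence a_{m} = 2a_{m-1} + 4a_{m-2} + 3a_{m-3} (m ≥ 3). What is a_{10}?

The ordinary generating function has denominator 1 - 2x - 4x^2 - 3x^3.
Iterating the recurrence: a_0,…,a_{10} = -1, 4, -1, 11, 30, 101, 355, 1204, 4131, 14143, 48422.

48422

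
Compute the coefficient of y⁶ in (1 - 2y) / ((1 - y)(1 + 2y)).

85

Partial fractions give a closed form: a_n = (-1/3)·1^n + (4/3)·(-2)^n.
At n = 6: a_6 = 85.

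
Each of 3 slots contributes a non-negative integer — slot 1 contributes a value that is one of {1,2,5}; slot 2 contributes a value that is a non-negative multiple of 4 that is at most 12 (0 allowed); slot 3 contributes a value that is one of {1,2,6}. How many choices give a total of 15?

The generating function for the choices is (t + t² + t⁵)·(1 + t⁴ + t⁸ + t¹²)·(t + t² + t⁶); the count is [t¹⁵].
(t + t² + t⁵) has coefficients 0,1,1,0,0,1 for degrees 0…5.
(1 + t⁴ + t⁸ + t¹²) has coefficients 1,0,0,0,1,0,0,0,1,0,0,0,1,0,0,0 for degrees 0…15.
Finally multiplying by (t + t² + t⁶), the product of all factors after the first has coefficients 0,1,1,0,0,1,2,0,0,1,2,0,0,1,2,0 for degrees 0…15.
[t¹⁵] = 1·2 + 1·1 + 1·2 = 5.

5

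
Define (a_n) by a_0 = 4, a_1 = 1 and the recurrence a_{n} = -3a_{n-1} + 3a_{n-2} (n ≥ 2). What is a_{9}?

The ordinary generating function has denominator 1 + 3z - 3z^2.
Iterating the recurrence: a_0,…,a_{9} = 4, 1, 9, -24, 99, -369, 1404, -5319, 20169, -76464.

-76464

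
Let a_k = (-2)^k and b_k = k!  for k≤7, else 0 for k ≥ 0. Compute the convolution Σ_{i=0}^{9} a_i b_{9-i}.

The convolution is the t^9 coefficient of A(t)B(t).
Σ = 1·0 − 2·0 + 4·5040 − 8·720 + 16·120 − 32·24 + 64·6 − 128·2 + 256·1 − 512·1 = 15424.

15424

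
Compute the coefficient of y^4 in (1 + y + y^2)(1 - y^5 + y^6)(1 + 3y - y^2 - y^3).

-2

(1 + y + y^2) has coefficients 1,1,1 for degrees 0…2.
(1 - y^5 + y^6) has coefficients 1,0,0,0,0 for degrees 0…4.
Finally multiplying by (1 + 3y - y^2 - y^3), the product of all factors after the first has coefficients 1,3,-1,-1,0 for degrees 0…4.
[y^4] = 1·0 + 1·(-1) + 1·(-1) = -2.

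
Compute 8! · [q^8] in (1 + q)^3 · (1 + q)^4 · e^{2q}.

The EGF product rule gives c_8 = Σ_{k_1+k_2+k_3=8} C(8; k_1,k_2,k_3) · ∏ g_i(k_i), where (1+q)^3 gives the falling factorial (3)_k; (1+q)^4 gives the falling factorial (4)_k; e^{2q} gives (2)^k.
g_1(k) for k = 0…8: 1, 3, 6, 6, 0, 0, 0, 0, 0.
g_2(k) for k = 0…8: 1, 4, 12, 24, 24, 0, 0, 0, 0.
g_3(k) for k = 0…8: 1, 2, 4, 8, 16, 32, 64, 128, 256.
First combine the last two factors: h(k) = Σ_j C(k,j)·g_2(j)·g_3(k−j) for k = 0…8: 1, 6, 32, 152, 648, 2512, 8992, 30144, 95744.
c_8 = Σ_k C(8,k)·g_1(k)·h(8−k) = 1·1·95744 + 8·3·30144 + 28·6·8992 + 56·6·2512 = 95744 + 723456 + 1510656 + 844032 = 3173888.

3173888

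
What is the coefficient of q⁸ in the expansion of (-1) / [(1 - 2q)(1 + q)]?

The denominator gives the recurrence a_n = a_(n−1) + 2a_(n−2) for n ≥ 2; the numerator fixes a_0 = -1, a_1 = -1.
Iterating: -1, -1, -3, -5, -11, -21, -43, -85, -171, so a_8 = -171.

-171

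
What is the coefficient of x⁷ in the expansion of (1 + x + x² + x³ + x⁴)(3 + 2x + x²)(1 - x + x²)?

(1 + x + x² + x³ + x⁴) has coefficients 1,1,1,1,1 for degrees 0…4.
(3 + 2x + x²) has coefficients 3,2,1,0,0,0,0,0 for degrees 0…7.
Finally multiplying by (1 - x + x²), the product of all factors after the first has coefficients 3,-1,2,1,1,0,0,0 for degrees 0…7.
[x⁷] = 1·0 + 1·0 + 1·0 + 1·1 + 1·1 = 2.

2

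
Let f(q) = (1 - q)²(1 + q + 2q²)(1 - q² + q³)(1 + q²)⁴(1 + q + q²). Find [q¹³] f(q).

19

(1 - q)² has coefficients 1,-2,1 for degrees 0…2.
(1 + q + 2q²) has coefficients 1,1,2,0,0,0,0,0,0,0,0,0,0,0 for degrees 0…13.
Multiplying by (1 - q² + q³) gives running coefficients 1,1,1,0,-1,2,0,0,0,0,0,0,0,0 for degrees 0…13.
Multiplying by (1 + q²)⁴ gives running coefficients 1,1,5,4,9,8,6,12,-1,13,-3,8,-1,2 for degrees 0…13.
Finally multiplying by (1 + q + q²), the product of all factors after the first has coefficients 1,2,7,10,18,21,23,26,17,24,9,18,4,9 for degrees 0…13.
[q¹³] = 1·9 − 2·4 + 1·18 = 19.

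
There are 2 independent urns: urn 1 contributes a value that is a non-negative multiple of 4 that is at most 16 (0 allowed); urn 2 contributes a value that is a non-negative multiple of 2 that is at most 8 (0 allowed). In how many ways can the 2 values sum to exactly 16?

3

The generating function for the choices is (1 + z⁴ + z⁸ + z¹² + z¹⁶)·(1 + z² + z⁴ + z⁶ + z⁸); the count is [z¹⁶].
(1 + z⁴ + z⁸ + z¹² + z¹⁶) has coefficients 1,0,0,0,1,0,0,0,1,0,0,0,1,0,0,0,1 for degrees 0…16.
(1 + z² + z⁴ + z⁶ + z⁸) has coefficients 1,0,1,0,1,0,1,0,1,0,0,0,0,0,0,0,0 for degrees 0…16.
[z¹⁶] = 1·0 + 1·0 + 1·1 + 1·1 + 1·1 = 3.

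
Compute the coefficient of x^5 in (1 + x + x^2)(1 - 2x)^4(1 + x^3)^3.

(1 + x + x^2) has coefficients 1,1,1 for degrees 0…2.
(1 - 2x)^4 has coefficients 1,-8,24,-32,16,0 for degrees 0…5.
Finally multiplying by (1 + x^3)^3, the product of all factors after the first has coefficients 1,-8,24,-29,-8,72 for degrees 0…5.
[x^5] = 1·72 + 1·(-8) + 1·(-29) = 35.

35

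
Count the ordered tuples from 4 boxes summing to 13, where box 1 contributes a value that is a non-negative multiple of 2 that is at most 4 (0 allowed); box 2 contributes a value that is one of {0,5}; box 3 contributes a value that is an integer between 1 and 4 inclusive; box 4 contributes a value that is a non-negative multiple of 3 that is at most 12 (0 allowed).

The generating function for the choices is (1 + z² + z⁴)·(1 + z⁵)·(z + z² + z³ + z⁴)·(1 + z³ + z⁶ + z⁹ + z¹²); the count is [z¹³].
(1 + z² + z⁴) has coefficients 1,0,1,0,1 for degrees 0…4.
(1 + z⁵) has coefficients 1,0,0,0,0,1,0,0,0,0,0,0,0,0 for degrees 0…13.
Multiplying by (z + z² + z³ + z⁴) gives running coefficients 0,1,1,1,1,0,1,1,1,1,0,0,0,0 for degrees 0…13.
Finally multiplying by (1 + z³ + z⁶ + z⁹ + z¹²), the product of all factors after the first has coefficients 0,1,1,1,2,1,2,3,2,3,3,2,3,3 for degrees 0…13.
[z¹³] = 1·3 + 1·2 + 1·3 = 8.

8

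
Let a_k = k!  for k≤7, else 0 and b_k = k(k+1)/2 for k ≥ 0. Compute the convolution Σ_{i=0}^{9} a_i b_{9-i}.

21263

This is [x^9] in the product of the two ordinary generating functions.
Σ = 1·45 + 1·36 + 2·28 + 6·21 + 24·15 + 120·10 + 720·6 + 5040·3 + 0·1 + 0·0 = 21263.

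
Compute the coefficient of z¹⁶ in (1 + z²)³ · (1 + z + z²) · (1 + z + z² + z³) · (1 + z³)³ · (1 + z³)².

232

(1 + z²)³ has coefficients 1,0,3,0,3,0,1 for degrees 0…6.
(1 + z + z²) has coefficients 1,1,1,0,0,0,0,0,0,0,0,0,0,0,0,0,0 for degrees 0…16.
Multiplying by (1 + z + z² + z³) gives running coefficients 1,2,3,3,2,1,0,0,0,0,0,0,0,0,0,0,0 for degrees 0…16.
Multiplying by (1 + z³)³ gives running coefficients 1,2,3,6,8,10,12,12,12,10,8,6,3,2,1,0,0 for degrees 0…16.
Finally multiplying by (1 + z³)², the product of all factors after the first has coefficients 1,2,3,8,12,16,25,30,35,40,40,40,35,30,25,16,12 for degrees 0…16.
[z¹⁶] = 1·12 + 3·25 + 3·35 + 1·40 = 232.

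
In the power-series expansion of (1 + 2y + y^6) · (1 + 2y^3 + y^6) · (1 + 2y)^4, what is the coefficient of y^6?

162

(1 + 2y + y^6) has coefficients 1,2,0,0,0,0,1 for degrees 0…6.
(1 + 2y^3 + y^6) has coefficients 1,0,0,2,0,0,1 for degrees 0…6.
Finally multiplying by (1 + 2y)^4, the product of all factors after the first has coefficients 1,8,24,34,32,48,65 for degrees 0…6.
[y^6] = 1·65 + 2·48 + 1·1 = 162.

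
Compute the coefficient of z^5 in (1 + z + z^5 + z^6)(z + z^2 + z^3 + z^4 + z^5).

(1 + z + z^5 + z^6) has coefficients 1,1,0,0,0,1 for degrees 0…5.
(z + z^2 + z^3 + z^4 + z^5) has coefficients 0,1,1,1,1,1 for degrees 0…5.
[z^5] = 1·1 + 1·1 + 1·0 = 2.

2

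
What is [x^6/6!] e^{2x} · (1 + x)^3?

The EGF product rule gives c_6 = Σ_{k_1+k_2=6} C(6; k_1,k_2) · ∏ g_i(k_i), where e^{2x} gives (2)^k; (1+x)^3 gives the falling factorial (3)_k.
g_1(k) for k = 0…6: 1, 2, 4, 8, 16, 32, 64.
g_2(k) for k = 0…6: 1, 3, 6, 6, 0, 0, 0.
c_6 = Σ_k C(6,k)·g_1(k)·g_2(6−k) = 20·8·6 + 15·16·6 + 6·32·3 + 1·64·1 = 960 + 1440 + 576 + 64 = 3040.

3040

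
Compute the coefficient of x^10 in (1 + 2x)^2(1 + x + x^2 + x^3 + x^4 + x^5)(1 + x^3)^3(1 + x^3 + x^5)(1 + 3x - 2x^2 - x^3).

(1 + 2x)^2 has coefficients 1,4,4 for degrees 0…2.
(1 + x + x^2 + x^3 + x^4 + x^5) has coefficients 1,1,1,1,1,1,0,0,0,0,0 for degrees 0…10.
Multiplying by (1 + x^3)^3 gives running coefficients 1,1,1,4,4,4,6,6,6,4,4 for degrees 0…10.
Multiplying by (1 + x^3 + x^5) gives running coefficients 1,1,1,5,5,6,11,11,14,14,14 for degrees 0…10.
Finally multiplying by (1 + 3x - 2x^2 - x^3), the product of all factors after the first has coefficients 1,4,2,5,17,10,14,27,19,23,17 for degrees 0…10.
[x^10] = 1·17 + 4·23 + 4·19 = 185.

185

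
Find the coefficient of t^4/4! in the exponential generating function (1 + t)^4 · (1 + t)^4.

The EGF product rule gives c_4 = Σ_{k_1+k_2=4} C(4; k_1,k_2) · ∏ g_i(k_i), where (1+t)^4 gives the falling factorial (4)_k; (1+t)^4 gives the falling factorial (4)_k.
g_1(k) for k = 0…4: 1, 4, 12, 24, 24.
g_2(k) for k = 0…4: 1, 4, 12, 24, 24.
c_4 = Σ_k C(4,k)·g_1(k)·g_2(4−k) = 1·1·24 + 4·4·24 + 6·12·12 + 4·24·4 + 1·24·1 = 24 + 384 + 864 + 384 + 24 = 1680.

1680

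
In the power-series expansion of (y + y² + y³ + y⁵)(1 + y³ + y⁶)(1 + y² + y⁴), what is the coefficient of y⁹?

(y + y² + y³ + y⁵) has coefficients 0,1,1,1,0,1 for degrees 0…5.
(1 + y³ + y⁶) has coefficients 1,0,0,1,0,0,1,0,0,0 for degrees 0…9.
Finally multiplying by (1 + y² + y⁴), the product of all factors after the first has coefficients 1,0,1,1,1,1,1,1,1,0 for degrees 0…9.
[y⁹] = 1·1 + 1·1 + 1·1 + 1·1 = 4.

4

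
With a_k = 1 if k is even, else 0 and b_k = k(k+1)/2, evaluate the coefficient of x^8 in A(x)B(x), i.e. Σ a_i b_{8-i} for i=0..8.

Write out a_i and b_{8-i} for i = 0,…,8 and sum the products.
Σ = 1·36 + 0·28 + 1·21 + 0·15 + 1·10 + 0·6 + 1·3 + 0·1 + 1·0 = 70.

70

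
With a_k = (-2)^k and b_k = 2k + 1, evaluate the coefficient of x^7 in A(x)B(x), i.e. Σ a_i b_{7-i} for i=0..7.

This is [x^7] in the product of the two ordinary generating functions.
Σ = 1·15 − 2·13 + 4·11 − 8·9 + 16·7 − 32·5 + 64·3 − 128·1 = -23.

-23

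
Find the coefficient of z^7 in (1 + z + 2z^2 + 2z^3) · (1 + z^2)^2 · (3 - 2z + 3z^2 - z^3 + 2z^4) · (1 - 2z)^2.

20

(1 + z + 2z^2 + 2z^3) has coefficients 1,1,2,2 for degrees 0…3.
(1 + z^2)^2 has coefficients 1,0,2,0,1,0,0,0 for degrees 0…7.
Multiplying by (3 - 2z + 3z^2 - z^3 + 2z^4) gives running coefficients 3,-2,9,-5,11,-4,7,-1 for degrees 0…7.
Finally multiplying by (1 - 2z)^2, the product of all factors after the first has coefficients 3,-14,29,-49,67,-68,67,-45 for degrees 0…7.
[z^7] = 1·(-45) + 1·67 + 2·(-68) + 2·67 = 20.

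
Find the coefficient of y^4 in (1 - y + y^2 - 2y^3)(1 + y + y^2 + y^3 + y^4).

(1 - y + y^2 - 2y^3) has coefficients 1,-1,1,-2 for degrees 0…3.
(1 + y + y^2 + y^3 + y^4) has coefficients 1,1,1,1,1 for degrees 0…4.
[y^4] = 1·1 − 1·1 + 1·1 − 2·1 = -1.

-1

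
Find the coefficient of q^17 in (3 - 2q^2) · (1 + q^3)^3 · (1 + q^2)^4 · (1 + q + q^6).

-16

(3 - 2q^2) has coefficients 3,0,-2 for degrees 0…2.
(1 + q^3)^3 has coefficients 1,0,0,3,0,0,3,0,0,1,0,0,0,0,0,0,0,0 for degrees 0…17.
Multiplying by (1 + q^2)^4 gives running coefficients 1,0,4,3,6,12,7,18,13,13,18,7,12,6,3,4,0,1 for degrees 0…17.
Finally multiplying by (1 + q + q^6), the product of all factors after the first has coefficients 1,1,4,7,9,18,20,25,35,29,37,37,26,36,22,20,22,8 for degrees 0…17.
[q^17] = 3·8 − 2·20 = -16.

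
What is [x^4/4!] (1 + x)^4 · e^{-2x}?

The EGF product rule gives c_4 = Σ_{k_1+k_2=4} C(4; k_1,k_2) · ∏ g_i(k_i), where (1+x)^4 gives the falling factorial (4)_k; e^{-2x} gives (-2)^k.
g_1(k) for k = 0…4: 1, 4, 12, 24, 24.
g_2(k) for k = 0…4: 1, -2, 4, -8, 16.
c_4 = Σ_k C(4,k)·g_1(k)·g_2(4−k) = 1·1·16 + 4·4·(-8) + 6·12·4 + 4·24·(-2) + 1·24·1 = 16 − 128 + 288 − 192 + 24 = 8.

8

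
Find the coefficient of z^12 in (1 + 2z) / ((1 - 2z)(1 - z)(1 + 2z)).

Partial fractions give a closed form: a_n = (2)·2^n + (-1)·1^n.
At n = 12: a_12 = 8191.

8191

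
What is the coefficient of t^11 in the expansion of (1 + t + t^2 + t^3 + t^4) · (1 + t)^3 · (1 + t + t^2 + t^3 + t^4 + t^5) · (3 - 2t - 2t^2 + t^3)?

-21

(1 + t + t^2 + t^3 + t^4) has coefficients 1,1,1,1,1 for degrees 0…4.
(1 + t)^3 has coefficients 1,3,3,1,0,0,0,0,0,0,0,0 for degrees 0…11.
Multiplying by (1 + t + t^2 + t^3 + t^4 + t^5) gives running coefficients 1,4,7,8,8,8,7,4,1,0,0,0 for degrees 0…11.
Finally multiplying by (3 - 2t - 2t^2 + t^3), the product of all factors after the first has coefficients 3,10,11,3,-2,-1,-3,-10,-11,-3,2,1 for degrees 0…11.
[t^11] = 1·1 + 1·2 + 1·(-3) + 1·(-11) + 1·(-10) = -21.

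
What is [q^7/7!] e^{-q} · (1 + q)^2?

The EGF product rule gives c_7 = Σ_{k_1+k_2=7} C(7; k_1,k_2) · ∏ g_i(k_i), where e^{-q} gives (-1)^k; (1+q)^2 gives the falling factorial (2)_k.
g_1(k) for k = 0…7: 1, -1, 1, -1, 1, -1, 1, -1.
g_2(k) for k = 0…7: 1, 2, 2, 0, 0, 0, 0, 0.
c_7 = Σ_k C(7,k)·g_1(k)·g_2(7−k) = 21·(-1)·2 + 7·1·2 + 1·(-1)·1 = −42 + 14 − 1 = -29.

-29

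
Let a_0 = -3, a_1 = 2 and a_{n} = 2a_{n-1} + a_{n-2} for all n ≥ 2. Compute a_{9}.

746

The ordinary generating function has denominator 1 - 2q - q^2.
Iterating the recurrence: a_0,…,a_{9} = -3, 2, 1, 4, 9, 22, 53, 128, 309, 746.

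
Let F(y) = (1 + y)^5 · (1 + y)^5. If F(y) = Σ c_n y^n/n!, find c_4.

The EGF product rule gives c_4 = Σ_{k_1+k_2=4} C(4; k_1,k_2) · ∏ g_i(k_i), where (1+y)^5 gives the falling factorial (5)_k; (1+y)^5 gives the falling factorial (5)_k.
g_1(k) for k = 0…4: 1, 5, 20, 60, 120.
g_2(k) for k = 0…4: 1, 5, 20, 60, 120.
c_4 = Σ_k C(4,k)·g_1(k)·g_2(4−k) = 1·1·120 + 4·5·60 + 6·20·20 + 4·60·5 + 1·120·1 = 120 + 1200 + 2400 + 1200 + 120 = 5040.

5040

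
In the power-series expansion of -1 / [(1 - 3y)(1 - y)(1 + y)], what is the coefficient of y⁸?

-7381

Partial fractions give a closed form: a_n = (-9/8)·3^n + (1/4)·1^n + (-1/8)·(-1)^n.
At n = 8: a_8 = -7381.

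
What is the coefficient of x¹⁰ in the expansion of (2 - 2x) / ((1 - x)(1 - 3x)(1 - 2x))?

Partial fractions give a closed form: a_n = (6)·3^n + (-4)·2^n.
At n = 10: a_10 = 350198.

350198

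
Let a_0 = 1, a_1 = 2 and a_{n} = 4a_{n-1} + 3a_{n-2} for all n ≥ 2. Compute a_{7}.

The ordinary generating function has denominator 1 - 4t - 3t^2.
Iterating the recurrence: a_0,…,a_{7} = 1, 2, 11, 50, 233, 1082, 5027, 23354.

23354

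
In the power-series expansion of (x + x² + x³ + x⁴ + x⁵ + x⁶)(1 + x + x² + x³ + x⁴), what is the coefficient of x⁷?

4

(x + x² + x³ + x⁴ + x⁵ + x⁶) has coefficients 0,1,1,1,1,1,1 for degrees 0…6.
(1 + x + x² + x³ + x⁴) has coefficients 1,1,1,1,1,0,0,0 for degrees 0…7.
[x⁷] = 1·0 + 1·0 + 1·1 + 1·1 + 1·1 + 1·1 = 4.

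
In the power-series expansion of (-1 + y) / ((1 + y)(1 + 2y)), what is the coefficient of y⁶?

-190

Partial fractions give a closed form: a_n = (2)·(-1)^n + (-3)·(-2)^n.
At n = 6: a_6 = -190.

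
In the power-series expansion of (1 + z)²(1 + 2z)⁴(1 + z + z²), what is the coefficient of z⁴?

233

(1 + z)² has coefficients 1,2,1 for degrees 0…2.
(1 + 2z)⁴ has coefficients 1,8,24,32,16 for degrees 0…4.
Finally multiplying by (1 + z + z²), the product of all factors after the first has coefficients 1,9,33,64,72 for degrees 0…4.
[z⁴] = 1·72 + 2·64 + 1·33 = 233.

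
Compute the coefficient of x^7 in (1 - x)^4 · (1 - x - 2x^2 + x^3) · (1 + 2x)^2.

(1 - x)^4 has coefficients 1,-4,6,-4,1 for degrees 0…4.
(1 - x - 2x^2 + x^3) has coefficients 1,-1,-2,1,0,0,0,0 for degrees 0…7.
Finally multiplying by (1 + 2x)^2, the product of all factors after the first has coefficients 1,3,-2,-11,-4,4,0,0 for degrees 0…7.
[x^7] = 1·0 − 4·0 + 6·4 − 4·(-4) + 1·(-11) = 29.

29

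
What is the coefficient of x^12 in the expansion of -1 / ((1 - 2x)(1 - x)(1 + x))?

The denominator gives the recurrence a_n = 2a_(n−1) + a_(n−2) − 2a_(n−3) for n ≥ 3; the numerator fixes a_0 = -1, a_1 = -2, a_2 = -5.
Iterating: -1, -2, -5, -10, -21, -42, -85, -170, -341, -682, -1365, -2730, -5461, so a_12 = -5461.

-5461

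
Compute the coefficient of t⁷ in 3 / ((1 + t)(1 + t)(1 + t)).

The denominator gives the recurrence a_n = −3a_(n−1) − 3a_(n−2) − a_(n−3) for n ≥ 3; the numerator fixes a_0 = 3, a_1 = -9, a_2 = 18.
Iterating: 3, -9, 18, -30, 45, -63, 84, -108, so a_7 = -108.

-108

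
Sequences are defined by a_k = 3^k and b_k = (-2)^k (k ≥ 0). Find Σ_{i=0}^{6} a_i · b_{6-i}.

463

Write out a_i and b_{6-i} for i = 0,…,6 and sum the products.
Σ = 1·64 + 3·(-32) + 9·16 + 27·(-8) + 81·4 + 243·(-2) + 729·1 = 463.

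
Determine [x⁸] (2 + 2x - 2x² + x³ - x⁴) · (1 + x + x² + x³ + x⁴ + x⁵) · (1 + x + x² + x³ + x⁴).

(2 + 2x - 2x² + x³ - x⁴) has coefficients 2,2,-2,1,-1 for degrees 0…4.
(1 + x + x² + x³ + x⁴ + x⁵) has coefficients 1,1,1,1,1,1,0,0,0 for degrees 0…8.
Finally multiplying by (1 + x + x² + x³ + x⁴), the product of all factors after the first has coefficients 1,2,3,4,5,5,4,3,2 for degrees 0…8.
[x⁸] = 2·2 + 2·3 − 2·4 + 1·5 − 1·5 = 2.

2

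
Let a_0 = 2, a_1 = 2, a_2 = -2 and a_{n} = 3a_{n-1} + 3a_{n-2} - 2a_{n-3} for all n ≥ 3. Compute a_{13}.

The ordinary generating function has denominator 1 - 3t - 3t^2 + 2t^3.
Iterating the recurrence: a_0,…,a_{13} = 2, 2, -2, -4, -22, -74, -280, -1018, -3746, -13732, -50398, -184898, -678424, -2489170.

-2489170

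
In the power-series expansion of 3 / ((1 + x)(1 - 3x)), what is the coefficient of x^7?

Partial fractions give a closed form: a_n = (3/4)·(-1)^n + (9/4)·3^n.
At n = 7: a_7 = 4920.

4920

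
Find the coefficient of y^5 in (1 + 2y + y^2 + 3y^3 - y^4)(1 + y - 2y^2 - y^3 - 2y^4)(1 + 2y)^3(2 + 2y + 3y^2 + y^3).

150

(1 + 2y + y^2 + 3y^3 - y^4) has coefficients 1,2,1,3,-1 for degrees 0…4.
(1 + y - 2y^2 - y^3 - 2y^4) has coefficients 1,1,-2,-1,-2,0 for degrees 0…5.
Multiplying by (1 + 2y)^3 gives running coefficients 1,7,16,7,-24,-40 for degrees 0…5.
Finally multiplying by (2 + 2y + 3y^2 + y^3), the product of all factors after the first has coefficients 2,16,49,68,21,-91 for degrees 0…5.
[y^5] = 1·(-91) + 2·21 + 1·68 + 3·49 − 1·16 = 150.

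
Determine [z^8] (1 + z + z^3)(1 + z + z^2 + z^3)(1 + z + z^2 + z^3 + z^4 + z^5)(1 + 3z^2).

(1 + z + z^3) has coefficients 1,1,0,1 for degrees 0…3.
(1 + z + z^2 + z^3) has coefficients 1,1,1,1,0,0,0,0,0 for degrees 0…8.
Multiplying by (1 + z + z^2 + z^3 + z^4 + z^5) gives running coefficients 1,2,3,4,4,4,3,2,1 for degrees 0…8.
Finally multiplying by (1 + 3z^2), the product of all factors after the first has coefficients 1,2,6,10,13,16,15,14,10 for degrees 0…8.
[z^8] = 1·10 + 1·14 + 1·16 = 40.

40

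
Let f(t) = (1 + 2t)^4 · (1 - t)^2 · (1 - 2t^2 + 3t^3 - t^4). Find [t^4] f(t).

-25

(1 + 2t)^4 has coefficients 1,8,24,32,16 for degrees 0…4.
(1 - t)^2 has coefficients 1,-2,1,0,0 for degrees 0…4.
Finally multiplying by (1 - 2t^2 + 3t^3 - t^4), the product of all factors after the first has coefficients 1,-2,-1,7,-9 for degrees 0…4.
[t^4] = 1·(-9) + 8·7 + 24·(-1) + 32·(-2) + 16·1 = -25.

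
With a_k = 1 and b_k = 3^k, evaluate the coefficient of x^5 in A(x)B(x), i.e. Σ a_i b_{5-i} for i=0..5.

The convolution is the t^5 coefficient of A(t)B(t).
Σ = 1·243 + 1·81 + 1·27 + 1·9 + 1·3 + 1·1 = 364.

364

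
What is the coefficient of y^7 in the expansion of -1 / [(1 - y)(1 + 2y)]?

Partial fractions give a closed form: a_n = (-1/3)·1^n + (-2/3)·(-2)^n.
At n = 7: a_7 = 85.

85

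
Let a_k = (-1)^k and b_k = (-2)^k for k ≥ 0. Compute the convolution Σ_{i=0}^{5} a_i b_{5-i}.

-63

This is [x^5] in the product of the two ordinary generating functions.
Σ = 1·(-32) − 1·16 + 1·(-8) − 1·4 + 1·(-2) − 1·1 = -63.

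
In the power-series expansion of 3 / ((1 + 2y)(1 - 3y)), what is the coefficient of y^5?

Partial fractions give a closed form: a_n = (6/5)·(-2)^n + (9/5)·3^n.
At n = 5: a_5 = 399.

399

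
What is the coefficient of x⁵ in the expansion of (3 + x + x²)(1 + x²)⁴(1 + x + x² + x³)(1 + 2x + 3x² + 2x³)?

(3 + x + x²) has coefficients 3,1,1 for degrees 0…2.
(1 + x²)⁴ has coefficients 1,0,4,0,6,0 for degrees 0…5.
Multiplying by (1 + x + x² + x³) gives running coefficients 1,1,5,5,10,10 for degrees 0…5.
Finally multiplying by (1 + 2x + 3x² + 2x³), the product of all factors after the first has coefficients 1,3,10,20,37,55 for degrees 0…5.
[x⁵] = 3·55 + 1·37 + 1·20 = 222.

222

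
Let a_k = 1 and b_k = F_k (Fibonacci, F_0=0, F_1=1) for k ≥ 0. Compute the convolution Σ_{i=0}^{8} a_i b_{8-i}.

Write out a_i and b_{8-i} for i = 0,…,8 and sum the products.
Σ = 1·21 + 1·13 + 1·8 + 1·5 + 1·3 + 1·2 + 1·1 + 1·1 + 1·0 = 54.

54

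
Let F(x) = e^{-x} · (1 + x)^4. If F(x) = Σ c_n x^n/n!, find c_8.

641

The EGF product rule gives c_8 = Σ_{k_1+k_2=8} C(8; k_1,k_2) · ∏ g_i(k_i), where e^{-x} gives (-1)^k; (1+x)^4 gives the falling factorial (4)_k.
g_1(k) for k = 0…8: 1, -1, 1, -1, 1, -1, 1, -1, 1.
g_2(k) for k = 0…8: 1, 4, 12, 24, 24, 0, 0, 0, 0.
c_8 = Σ_k C(8,k)·g_1(k)·g_2(8−k) = 70·1·24 + 56·(-1)·24 + 28·1·12 + 8·(-1)·4 + 1·1·1 = 1680 − 1344 + 336 − 32 + 1 = 641.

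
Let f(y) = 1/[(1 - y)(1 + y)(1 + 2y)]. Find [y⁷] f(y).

-170

Partial fractions give a closed form: a_n = (1/6)·1^n + (-1/2)·(-1)^n + (4/3)·(-2)^n.
At n = 7: a_7 = -170.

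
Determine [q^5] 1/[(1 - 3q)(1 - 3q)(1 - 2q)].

3044

The denominator gives the recurrence a_n = 8a_(n−1) − 21a_(n−2) + 18a_(n−3) for n ≥ 3; the numerator fixes a_0 = 1, a_1 = 8, a_2 = 43.
Iterating: 1, 8, 43, 194, 793, 3044, so a_5 = 3044.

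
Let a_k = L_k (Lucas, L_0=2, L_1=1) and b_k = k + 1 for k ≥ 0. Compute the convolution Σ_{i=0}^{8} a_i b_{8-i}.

The convolution is the t^8 coefficient of A(t)B(t).
Σ = 2·9 + 1·8 + 3·7 + 4·6 + 7·5 + 11·4 + 18·3 + 29·2 + 47·1 = 309.

309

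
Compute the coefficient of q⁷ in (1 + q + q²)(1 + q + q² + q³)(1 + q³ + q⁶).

(1 + q + q²) has coefficients 1,1,1 for degrees 0…2.
(1 + q + q² + q³) has coefficients 1,1,1,1,0,0,0,0 for degrees 0…7.
Finally multiplying by (1 + q³ + q⁶), the product of all factors after the first has coefficients 1,1,1,2,1,1,2,1 for degrees 0…7.
[q⁷] = 1·1 + 1·2 + 1·1 = 4.

4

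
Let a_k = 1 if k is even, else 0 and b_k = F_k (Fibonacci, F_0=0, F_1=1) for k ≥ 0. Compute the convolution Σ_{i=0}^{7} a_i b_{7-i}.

The convolution is the t^7 coefficient of A(t)B(t).
Σ = 1·13 + 0·8 + 1·5 + 0·3 + 1·2 + 0·1 + 1·1 + 0·0 = 21.

21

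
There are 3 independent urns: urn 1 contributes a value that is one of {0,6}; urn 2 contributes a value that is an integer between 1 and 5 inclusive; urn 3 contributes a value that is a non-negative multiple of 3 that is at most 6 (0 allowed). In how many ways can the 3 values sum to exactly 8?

The generating function for the choices is (1 + q⁶)·(q + q² + q³ + q⁴ + q⁵)·(1 + q³ + q⁶); the count is [q⁸].
(1 + q⁶) has coefficients 1,0,0,0,0,0,1 for degrees 0…6.
(q + q² + q³ + q⁴ + q⁵) has coefficients 0,1,1,1,1,1,0,0,0 for degrees 0…8.
Finally multiplying by (1 + q³ + q⁶), the product of all factors after the first has coefficients 0,1,1,1,2,2,1,2,2 for degrees 0…8.
[q⁸] = 1·2 + 1·1 = 3.

3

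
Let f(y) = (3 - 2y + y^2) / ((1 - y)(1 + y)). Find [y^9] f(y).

-2

The denominator gives the recurrence a_n = a_(n−2) for n ≥ 3; the numerator fixes a_0 = 3, a_1 = -2, a_2 = 4.
Iterating: 3, -2, 4, -2, 4, -2, 4, -2, 4, -2, so a_9 = -2.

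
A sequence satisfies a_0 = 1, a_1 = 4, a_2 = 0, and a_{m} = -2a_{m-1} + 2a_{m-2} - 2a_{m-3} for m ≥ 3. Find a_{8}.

-1328

The ordinary generating function has denominator 1 + 2t - 2t^2 + 2t^3.
Iterating the recurrence: a_0,…,a_{8} = 1, 4, 0, 6, -20, 52, -156, 456, -1328.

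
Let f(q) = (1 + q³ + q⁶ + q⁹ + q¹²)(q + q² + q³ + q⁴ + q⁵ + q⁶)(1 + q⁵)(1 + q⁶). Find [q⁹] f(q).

(1 + q³ + q⁶ + q⁹ + q¹²) has coefficients 1,0,0,1,0,0,1,0,0,1 for degrees 0…9.
(q + q² + q³ + q⁴ + q⁵ + q⁶) has coefficients 0,1,1,1,1,1,1,0,0,0 for degrees 0…9.
Multiplying by (1 + q⁵) gives running coefficients 0,1,1,1,1,1,2,1,1,1 for degrees 0…9.
Finally multiplying by (1 + q⁶), the product of all factors after the first has coefficients 0,1,1,1,1,1,2,2,2,2 for degrees 0…9.
[q⁹] = 1·2 + 1·2 + 1·1 + 1·0 = 5.

5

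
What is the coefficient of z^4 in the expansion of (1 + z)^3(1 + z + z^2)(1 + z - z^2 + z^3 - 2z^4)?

(1 + z)^3 has coefficients 1,3,3,1 for degrees 0…3.
(1 + z + z^2) has coefficients 1,1,1,0,0 for degrees 0…4.
Finally multiplying by (1 + z - z^2 + z^3 - 2z^4), the product of all factors after the first has coefficients 1,2,1,1,-2 for degrees 0…4.
[z^4] = 1·(-2) + 3·1 + 3·1 + 1·2 = 6.

6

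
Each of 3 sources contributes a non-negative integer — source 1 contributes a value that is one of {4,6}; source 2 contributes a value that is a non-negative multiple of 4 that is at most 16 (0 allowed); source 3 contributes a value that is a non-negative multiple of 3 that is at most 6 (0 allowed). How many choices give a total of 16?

2

The generating function for the choices is (q^4 + q^6)·(1 + q^4 + q^8 + q^12 + q^16)·(1 + q^3 + q^6); the count is [q^16].
(q^4 + q^6) has coefficients 0,0,0,0,1,0,1 for degrees 0…6.
(1 + q^4 + q^8 + q^12 + q^16) has coefficients 1,0,0,0,1,0,0,0,1,0,0,0,1,0,0,0,1 for degrees 0…16.
Finally multiplying by (1 + q^3 + q^6), the product of all factors after the first has coefficients 1,0,0,1,1,0,1,1,1,0,1,1,1,0,1,1,1 for degrees 0…16.
[q^16] = 1·1 + 1·1 = 2.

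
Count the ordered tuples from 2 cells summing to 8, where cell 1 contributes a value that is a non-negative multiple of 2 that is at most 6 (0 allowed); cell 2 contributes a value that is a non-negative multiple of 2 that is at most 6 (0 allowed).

The generating function for the choices is (1 + y^2 + y^4 + y^6)·(1 + y^2 + y^4 + y^6); the count is [y^8].
(1 + y^2 + y^4 + y^6) has coefficients 1,0,1,0,1,0,1 for degrees 0…6.
(1 + y^2 + y^4 + y^6) has coefficients 1,0,1,0,1,0,1,0,0 for degrees 0…8.
[y^8] = 1·0 + 1·1 + 1·1 + 1·1 = 3.

3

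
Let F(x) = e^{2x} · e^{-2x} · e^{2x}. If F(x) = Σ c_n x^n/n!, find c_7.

128

The EGF product rule gives c_7 = Σ_{k_1+k_2+k_3=7} C(7; k_1,k_2,k_3) · ∏ g_i(k_i), where e^{2x} gives (2)^k; e^{-2x} gives (-2)^k; e^{2x} gives (2)^k.
g_1(k) for k = 0…7: 1, 2, 4, 8, 16, 32, 64, 128.
g_2(k) for k = 0…7: 1, -2, 4, -8, 16, -32, 64, -128.
g_3(k) for k = 0…7: 1, 2, 4, 8, 16, 32, 64, 128.
First combine the last two factors: h(k) = Σ_j C(k,j)·g_2(j)·g_3(k−j) for k = 0…7: 1, 0, 0, 0, 0, 0, 0, 0.
c_7 = Σ_k C(7,k)·g_1(k)·h(7−k) = 1·128·1 = 128.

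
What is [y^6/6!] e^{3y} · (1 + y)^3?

The EGF product rule gives c_6 = Σ_{k_1+k_2=6} C(6; k_1,k_2) · ∏ g_i(k_i), where e^{3y} gives (3)^k; (1+y)^3 gives the falling factorial (3)_k.
g_1(k) for k = 0…6: 1, 3, 9, 27, 81, 243, 729.
g_2(k) for k = 0…6: 1, 3, 6, 6, 0, 0, 0.
c_6 = Σ_k C(6,k)·g_1(k)·g_2(6−k) = 20·27·6 + 15·81·6 + 6·243·3 + 1·729·1 = 3240 + 7290 + 4374 + 729 = 15633.

15633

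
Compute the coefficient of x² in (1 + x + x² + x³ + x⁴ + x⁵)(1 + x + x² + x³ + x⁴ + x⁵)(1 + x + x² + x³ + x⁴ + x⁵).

(1 + x + x² + x³ + x⁴ + x⁵) has coefficients 1,1,1 for degrees 0…2.
(1 + x + x² + x³ + x⁴ + x⁵) has coefficients 1,1,1 for degrees 0…2.
Finally multiplying by (1 + x + x² + x³ + x⁴ + x⁵), the product of all factors after the first has coefficients 1,2,3 for degrees 0…2.
[x²] = 1·3 + 1·2 + 1·1 = 6.

6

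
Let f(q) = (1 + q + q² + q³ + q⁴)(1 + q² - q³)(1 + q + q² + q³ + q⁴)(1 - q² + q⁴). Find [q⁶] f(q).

2

(1 + q + q² + q³ + q⁴) has coefficients 1,1,1,1,1 for degrees 0…4.
(1 + q² - q³) has coefficients 1,0,1,-1,0,0,0 for degrees 0…6.
Multiplying by (1 + q + q² + q³ + q⁴) gives running coefficients 1,1,2,1,1,0,0 for degrees 0…6.
Finally multiplying by (1 - q² + q⁴), the product of all factors after the first has coefficients 1,1,1,0,0,0,1 for degrees 0…6.
[q⁶] = 1·1 + 1·0 + 1·0 + 1·0 + 1·1 = 2.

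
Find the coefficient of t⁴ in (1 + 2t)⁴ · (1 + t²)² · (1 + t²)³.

(1 + 2t)⁴ has coefficients 1,8,24,32,16 for degrees 0…4.
(1 + t²)² has coefficients 1,0,2,0,1 for degrees 0…4.
Finally multiplying by (1 + t²)³, the product of all factors after the first has coefficients 1,0,5,0,10 for degrees 0…4.
[t⁴] = 1·10 + 8·0 + 24·5 + 32·0 + 16·1 = 146.

146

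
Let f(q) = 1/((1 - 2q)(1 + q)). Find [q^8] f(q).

171

The denominator gives the recurrence a_n = a_(n−1) + 2a_(n−2) for n ≥ 2; the numerator fixes a_0 = 1, a_1 = 1.
Iterating: 1, 1, 3, 5, 11, 21, 43, 85, 171, so a_8 = 171.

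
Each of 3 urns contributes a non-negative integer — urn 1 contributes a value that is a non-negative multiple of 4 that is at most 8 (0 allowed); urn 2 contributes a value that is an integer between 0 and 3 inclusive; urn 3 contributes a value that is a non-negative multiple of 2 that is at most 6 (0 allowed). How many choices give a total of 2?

2

The generating function for the choices is (1 + t⁴ + t⁸)·(1 + t + t² + t³)·(1 + t² + t⁴ + t⁶); the count is [t²].
(1 + t⁴ + t⁸) has coefficients 1,0,0 for degrees 0…2.
(1 + t + t² + t³) has coefficients 1,1,1 for degrees 0…2.
Finally multiplying by (1 + t² + t⁴ + t⁶), the product of all factors after the first has coefficients 1,1,2 for degrees 0…2.
[t²] = 1·2 = 2.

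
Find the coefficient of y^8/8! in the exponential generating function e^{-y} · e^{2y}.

The EGF product rule gives c_8 = Σ_{k_1+k_2=8} C(8; k_1,k_2) · ∏ g_i(k_i), where e^{-y} gives (-1)^k; e^{2y} gives (2)^k.
g_1(k) for k = 0…8: 1, -1, 1, -1, 1, -1, 1, -1, 1.
g_2(k) for k = 0…8: 1, 2, 4, 8, 16, 32, 64, 128, 256.
c_8 = Σ_k C(8,k)·g_1(k)·g_2(8−k) = 1·1·256 + 8·(-1)·128 + 28·1·64 + 56·(-1)·32 + 70·1·16 + 56·(-1)·8 + 28·1·4 + 8·(-1)·2 + 1·1·1 = 256 − 1024 + 1792 − 1792 + 1120 − 448 + 112 − 16 + 1 = 1.

1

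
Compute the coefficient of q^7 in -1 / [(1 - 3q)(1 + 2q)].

-1261

The denominator gives the recurrence a_n = a_(n−1) + 6a_(n−2) for n ≥ 2; the numerator fixes a_0 = -1, a_1 = -1.
Iterating: -1, -1, -7, -13, -55, -133, -463, -1261, so a_7 = -1261.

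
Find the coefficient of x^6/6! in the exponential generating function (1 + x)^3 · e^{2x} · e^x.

15633

The EGF product rule gives c_6 = Σ_{k_1+k_2+k_3=6} C(6; k_1,k_2,k_3) · ∏ g_i(k_i), where (1+x)^3 gives the falling factorial (3)_k; e^{2x} gives (2)^k; e^x gives (1)^k.
g_1(k) for k = 0…6: 1, 3, 6, 6, 0, 0, 0.
g_2(k) for k = 0…6: 1, 2, 4, 8, 16, 32, 64.
g_3(k) for k = 0…6: 1, 1, 1, 1, 1, 1, 1.
First combine the last two factors: h(k) = Σ_j C(k,j)·g_2(j)·g_3(k−j) for k = 0…6: 1, 3, 9, 27, 81, 243, 729.
c_6 = Σ_k C(6,k)·g_1(k)·h(6−k) = 1·1·729 + 6·3·243 + 15·6·81 + 20·6·27 = 729 + 4374 + 7290 + 3240 = 15633.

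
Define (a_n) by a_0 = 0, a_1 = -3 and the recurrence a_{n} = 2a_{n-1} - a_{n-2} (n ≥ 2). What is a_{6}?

The ordinary generating function has denominator 1 - 2q + q^2.
Iterating the recurrence: a_0,…,a_{6} = 0, -3, -6, -9, -12, -15, -18.

-18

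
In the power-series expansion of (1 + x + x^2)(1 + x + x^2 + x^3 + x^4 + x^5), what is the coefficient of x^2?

3

(1 + x + x^2) has coefficients 1,1,1 for degrees 0…2.
(1 + x + x^2 + x^3 + x^4 + x^5) has coefficients 1,1,1 for degrees 0…2.
[x^2] = 1·1 + 1·1 + 1·1 = 3.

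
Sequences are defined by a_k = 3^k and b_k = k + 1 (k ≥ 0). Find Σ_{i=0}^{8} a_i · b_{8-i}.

This is [x^8] in the product of the two ordinary generating functions.
Σ = 1·9 + 3·8 + 9·7 + 27·6 + 81·5 + 243·4 + 729·3 + 2187·2 + 6561·1 = 14757.

14757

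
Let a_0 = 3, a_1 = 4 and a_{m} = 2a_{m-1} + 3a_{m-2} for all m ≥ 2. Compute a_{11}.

The ordinary generating function has denominator 1 - 2z - 3z^2.
Iterating the recurrence: a_0,…,a_{11} = 3, 4, 17, 46, 143, 424, 1277, 3826, 11483, 34444, 103337, 310006.

310006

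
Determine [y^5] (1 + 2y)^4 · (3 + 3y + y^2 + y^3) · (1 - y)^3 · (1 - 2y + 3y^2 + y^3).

(1 + 2y)^4 has coefficients 1,8,24,32,16 for degrees 0…4.
(3 + 3y + y^2 + y^3) has coefficients 3,3,1,1,0,0 for degrees 0…5.
Multiplying by (1 - y)^3 gives running coefficients 3,-6,1,4,-3,2 for degrees 0…5.
Finally multiplying by (1 - 2y + 3y^2 + y^3), the product of all factors after the first has coefficients 3,-12,22,-13,-14,21 for degrees 0…5.
[y^5] = 1·21 + 8·(-14) + 24·(-13) + 32·22 + 16·(-12) = 109.

109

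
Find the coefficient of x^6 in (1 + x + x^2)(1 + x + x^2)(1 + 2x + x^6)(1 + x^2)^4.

67

(1 + x + x^2) has coefficients 1,1,1 for degrees 0…2.
(1 + x + x^2) has coefficients 1,1,1,0,0,0,0 for degrees 0…6.
Multiplying by (1 + 2x + x^6) gives running coefficients 1,3,3,2,0,0,1 for degrees 0…6.
Finally multiplying by (1 + x^2)^4, the product of all factors after the first has coefficients 1,3,7,14,18,26,23 for degrees 0…6.
[x^6] = 1·23 + 1·26 + 1·18 = 67.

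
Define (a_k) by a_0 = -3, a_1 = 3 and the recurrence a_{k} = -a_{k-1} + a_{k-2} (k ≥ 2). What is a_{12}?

-699

The ordinary generating function has denominator 1 + y - y^2.
Iterating the recurrence: a_0,…,a_{12} = -3, 3, -6, 9, -15, 24, -39, 63, -102, 165, -267, 432, -699.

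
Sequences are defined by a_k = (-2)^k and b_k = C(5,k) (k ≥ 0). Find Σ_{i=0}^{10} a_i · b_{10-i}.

This is [x^10] in the product of the two ordinary generating functions.
Σ = 1·0 − 2·0 + 4·0 − 8·0 + 16·0 − 32·1 + 64·5 − 128·10 + 256·10 − 512·5 + 1024·1 = 32.

32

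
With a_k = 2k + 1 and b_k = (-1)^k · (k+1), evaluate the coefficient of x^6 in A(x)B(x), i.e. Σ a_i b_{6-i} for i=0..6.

4

The convolution is the x^6 coefficient of A(x)B(x).
Σ = 1·7 + 3·(-6) + 5·5 + 7·(-4) + 9·3 + 11·(-2) + 13·1 = 4.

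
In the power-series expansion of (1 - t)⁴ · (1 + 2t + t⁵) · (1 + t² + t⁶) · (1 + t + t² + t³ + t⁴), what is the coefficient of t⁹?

13

(1 - t)⁴ has coefficients 1,-4,6,-4,1 for degrees 0…4.
(1 + 2t + t⁵) has coefficients 1,2,0,0,0,1,0,0,0,0 for degrees 0…9.
Multiplying by (1 + t² + t⁶) gives running coefficients 1,2,1,2,0,1,1,3,0,0 for degrees 0…9.
Finally multiplying by (1 + t + t² + t³ + t⁴), the product of all factors after the first has coefficients 1,3,4,6,6,6,5,7,5,5 for degrees 0…9.
[t⁹] = 1·5 − 4·5 + 6·7 − 4·5 + 1·6 = 13.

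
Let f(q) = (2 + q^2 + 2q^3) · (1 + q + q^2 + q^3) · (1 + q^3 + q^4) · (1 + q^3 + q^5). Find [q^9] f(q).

(2 + q^2 + 2q^3) has coefficients 2,0,1,2 for degrees 0…3.
(1 + q + q^2 + q^3) has coefficients 1,1,1,1,0,0,0,0,0,0 for degrees 0…9.
Multiplying by (1 + q^3 + q^4) gives running coefficients 1,1,1,2,2,2,2,1,0,0 for degrees 0…9.
Finally multiplying by (1 + q^3 + q^5), the product of all factors after the first has coefficients 1,1,1,3,3,4,5,4,4,4 for degrees 0…9.
[q^9] = 2·4 + 1·4 + 2·5 = 22.

22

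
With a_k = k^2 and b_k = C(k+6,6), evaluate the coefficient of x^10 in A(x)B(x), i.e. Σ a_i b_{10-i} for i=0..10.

This is [x^10] in the product of the two ordinary generating functions.
Σ = 0·8008 + 1·5005 + 4·3003 + 9·1716 + 16·924 + 25·462 + 36·210 + 49·84 + 64·28 + 81·7 + 100·1 = 72930.

72930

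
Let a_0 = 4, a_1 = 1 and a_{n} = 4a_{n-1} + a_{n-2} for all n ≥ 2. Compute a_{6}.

2512

The ordinary generating function has denominator 1 - 4y - y^2.
Iterating the recurrence: a_0,…,a_{6} = 4, 1, 8, 33, 140, 593, 2512.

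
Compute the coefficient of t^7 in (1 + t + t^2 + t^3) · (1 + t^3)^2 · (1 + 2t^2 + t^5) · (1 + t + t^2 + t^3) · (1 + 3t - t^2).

84

(1 + t + t^2 + t^3) has coefficients 1,1,1,1 for degrees 0…3.
(1 + t^3)^2 has coefficients 1,0,0,2,0,0,1,0 for degrees 0…7.
Multiplying by (1 + 2t^2 + t^5) gives running coefficients 1,0,2,2,0,5,1,0 for degrees 0…7.
Multiplying by (1 + t + t^2 + t^3) gives running coefficients 1,1,3,5,4,9,8,6 for degrees 0…7.
Finally multiplying by (1 + 3t - t^2), the product of all factors after the first has coefficients 1,4,5,13,16,16,31,21 for degrees 0…7.
[t^7] = 1·21 + 1·31 + 1·16 + 1·16 = 84.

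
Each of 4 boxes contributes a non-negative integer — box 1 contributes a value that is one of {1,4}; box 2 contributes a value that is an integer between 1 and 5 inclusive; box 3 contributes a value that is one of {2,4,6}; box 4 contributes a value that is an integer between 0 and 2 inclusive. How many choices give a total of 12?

The generating function for the choices is (q + q⁴)·(q + q² + q³ + q⁴ + q⁵)·(q² + q⁴ + q⁶)·(1 + q + q²); the count is [q¹²].
(q + q⁴) has coefficients 0,1,0,0,1 for degrees 0…4.
(q + q² + q³ + q⁴ + q⁵) has coefficients 0,1,1,1,1,1,0,0,0,0,0,0,0 for degrees 0…12.
Multiplying by (q² + q⁴ + q⁶) gives running coefficients 0,0,0,1,1,2,2,3,2,2,1,1,0 for degrees 0…12.
Finally multiplying by (1 + q + q²), the product of all factors after the first has coefficients 0,0,0,1,2,4,5,7,7,7,5,4,2 for degrees 0…12.
[q¹²] = 1·4 + 1·7 = 11.

11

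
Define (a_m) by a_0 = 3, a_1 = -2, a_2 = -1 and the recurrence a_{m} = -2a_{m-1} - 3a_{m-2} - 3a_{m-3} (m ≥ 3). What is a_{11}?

47

The ordinary generating function has denominator 1 + 2z + 3z^2 + 3z^3.
Iterating the recurrence: a_0,…,a_{11} = 3, -2, -1, -1, 11, -16, 2, 11, 20, -79, 65, 47.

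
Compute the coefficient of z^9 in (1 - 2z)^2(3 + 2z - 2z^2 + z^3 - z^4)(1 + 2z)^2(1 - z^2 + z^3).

-40

(1 - 2z)^2 has coefficients 1,-4,4 for degrees 0…2.
(3 + 2z - 2z^2 + z^3 - z^4) has coefficients 3,2,-2,1,-1,0,0,0,0,0 for degrees 0…9.
Multiplying by (1 + 2z)^2 gives running coefficients 3,14,18,1,-5,0,-4,0,0,0 for degrees 0…9.
Finally multiplying by (1 - z^2 + z^3), the product of all factors after the first has coefficients 3,14,15,-10,-9,17,2,-5,4,-4 for degrees 0…9.
[z^9] = 1·(-4) − 4·4 + 4·(-5) = -40.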